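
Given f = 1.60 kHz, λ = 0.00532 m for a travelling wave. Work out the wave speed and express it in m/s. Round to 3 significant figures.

8.51 m/s

v is given directly by: v = fλ.
f = 1.60 kHz = 1600 Hz; λ = 0.00532 m.
v = 8.512 m/s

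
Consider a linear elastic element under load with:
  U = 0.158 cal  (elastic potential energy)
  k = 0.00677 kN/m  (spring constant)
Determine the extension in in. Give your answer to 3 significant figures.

Solving U = ½k·x² for x: x = √(2U/k).
U = 0.158 cal = 0.6611 J; k = 0.00677 kN/m = 6.770 N/m.
x = 0.4419 m
0.4419 m × (1 in / 0.02540 m) = 17.40 in

17.4 in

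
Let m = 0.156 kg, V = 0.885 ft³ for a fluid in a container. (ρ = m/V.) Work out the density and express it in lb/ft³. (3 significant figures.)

Directly: ρ = m/V.
m = 0.156 kg; V = 0.885 ft³ = 0.02506 m³.
ρ = 6.225 kg/m³
6.225 kg/m³ × (1 lb/ft³ / 16.02 kg/m³) = 0.3886 lb/ft³

0.389 lb/ft³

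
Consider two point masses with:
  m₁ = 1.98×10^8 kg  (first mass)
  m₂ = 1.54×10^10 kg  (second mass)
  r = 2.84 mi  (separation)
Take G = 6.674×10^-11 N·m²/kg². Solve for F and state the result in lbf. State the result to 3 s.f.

2.19 lbf

Directly: F = Gm₁m₂/r².
m₁ = 1.98×10^8 kg; m₂ = 1.54×10^10 kg; r = 2.84 mi = 4571 m; G = 6.674×10^-11 N·m²/kg².
F = 9.742 N
9.742 N × (1 lbf / 4.448 N) = 2.190 lbf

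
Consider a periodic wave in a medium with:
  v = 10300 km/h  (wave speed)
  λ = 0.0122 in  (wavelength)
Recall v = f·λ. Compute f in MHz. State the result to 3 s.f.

9.23 MHz

Solving v = f·λ for f: f = v/λ.
v = 10300 km/h = 2861 m/s; λ = 0.0122 in = 3.099×10^-4 m.
f = 9.233×10^6 Hz
9.233×10^6 Hz × (1 MHz / 1.000×10^6 Hz) = 9.233 MHz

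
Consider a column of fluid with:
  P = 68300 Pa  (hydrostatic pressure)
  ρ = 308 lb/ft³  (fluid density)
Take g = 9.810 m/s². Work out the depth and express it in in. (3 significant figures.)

Rearranging P = ρ·g·h for h: h = P/(ρ·g).
P = 68300 Pa; ρ = 308 lb/ft³ = 4934 kg/m³; g = 9.810 m/s².
h = 1.411 m
1.411 m × (1 in / 0.02540 m) = 55.56 in

55.6 in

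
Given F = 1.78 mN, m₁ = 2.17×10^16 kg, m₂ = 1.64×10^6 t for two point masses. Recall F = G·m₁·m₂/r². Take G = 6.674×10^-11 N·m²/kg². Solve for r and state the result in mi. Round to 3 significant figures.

7.18×10^5 mi

Rearranging: r = √(G·m₁m₂/F).
F = 1.78 mN = 0.001780 N; m₁ = 2.17×10^16 kg; m₂ = 1.64×10^6 t = 1.640×10^9 kg; G = 6.674×10^-11 N·m²/kg².
r = 1.155×10^9 m
1.155×10^9 m × (1 mi / 1609 m) = 7.178×10^5 mi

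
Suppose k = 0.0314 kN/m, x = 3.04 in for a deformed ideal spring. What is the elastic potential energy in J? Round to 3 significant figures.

U is given directly by: U = ½kx².
k = 0.0314 kN/m = 31.40 N/m; x = 3.04 in = 0.07722 m.
U = 0.09361 J  (the unit combination reduces to kg·m²/s² = J)

0.0936 J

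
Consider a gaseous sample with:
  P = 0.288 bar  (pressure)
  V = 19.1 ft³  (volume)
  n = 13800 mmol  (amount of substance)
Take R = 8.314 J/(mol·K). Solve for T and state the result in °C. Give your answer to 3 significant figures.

From the ideal-gas law: T = PV/(nR).
P = 0.288 bar = 28800 Pa; V = 19.1 ft³ = 0.5409 m³; n = 13800 mmol = 13.80 mol; R = 8.314 J/(mol·K).
T = 135.8 K
135.8 K − 273.15 = -137.4 °C

-137 °C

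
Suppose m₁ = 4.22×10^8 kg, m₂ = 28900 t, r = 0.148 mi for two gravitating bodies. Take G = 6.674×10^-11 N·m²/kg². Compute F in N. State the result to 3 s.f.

14.3 N

From Newton's law of gravitation: F = Gm₁m₂/r².
m₁ = 4.22×10^8 kg; m₂ = 28900 t = 2.890×10^7 kg; r = 0.148 mi = 238.2 m; G = 6.674×10^-11 N·m²/kg².
F = 14.35 N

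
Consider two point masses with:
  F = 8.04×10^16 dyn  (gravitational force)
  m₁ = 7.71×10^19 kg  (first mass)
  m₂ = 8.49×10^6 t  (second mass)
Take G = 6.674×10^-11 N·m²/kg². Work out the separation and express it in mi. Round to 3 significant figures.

4.58 mi

Rearranging F = G·m₁·m₂/r² for r: r = √(G·m₁m₂/F).
F = 8.04×10^16 dyn = 8.040×10^11 N; m₁ = 7.71×10^19 kg; m₂ = 8.49×10^6 t = 8.490×10^9 kg; G = 6.674×10^-11 N·m²/kg².
r = 7371 m
7371 m × (1 mi / 1609 m) = 4.580 mi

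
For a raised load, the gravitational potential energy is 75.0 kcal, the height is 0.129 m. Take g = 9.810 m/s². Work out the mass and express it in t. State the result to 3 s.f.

Solving PE = m·g·h for m: m = PE/(g·h).
PE = 75.0 kcal = 3.138×10^5 J; h = 0.129 m; g = 9.810 m/s².
m = 2.480×10^5 kg
2.480×10^5 kg × (1 t / 1000 kg) = 248.0 t

248 t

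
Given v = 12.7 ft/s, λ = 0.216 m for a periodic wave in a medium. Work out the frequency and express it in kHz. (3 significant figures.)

0.0179 kHz

Rearranging: f = v/λ.
v = 12.7 ft/s = 3.871 m/s; λ = 0.216 m.
f = 17.92 Hz
17.92 Hz × (1 kHz / 1000 Hz) = 0.01792 kHz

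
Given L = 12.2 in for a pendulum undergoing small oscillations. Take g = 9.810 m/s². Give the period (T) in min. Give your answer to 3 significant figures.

0.0186 min

Directly: T = 2π√(L/g).
L = 12.2 in = 0.3099 m; g = 9.810 m/s².
T = 1.117 s
1.117 s × (1 min / 60.00 s) = 0.01861 min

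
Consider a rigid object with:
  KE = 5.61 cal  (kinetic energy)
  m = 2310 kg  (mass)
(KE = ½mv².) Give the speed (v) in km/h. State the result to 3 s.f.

Rearranging: v = √(2·KE/m).
KE = 5.61 cal = 23.47 J; m = 2310 kg.
v = 0.1426 m/s
0.1426 m/s × (1 km/h / 0.2778 m/s) = 0.5132 km/h

0.513 km/h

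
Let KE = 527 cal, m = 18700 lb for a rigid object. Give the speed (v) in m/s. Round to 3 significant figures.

0.721 m/s

Solving KE = ½mv² for v: v = √(2·KE/m).
KE = 527 cal = 2205 J; m = 18700 lb = 8482 kg.
v = 0.7210 m/s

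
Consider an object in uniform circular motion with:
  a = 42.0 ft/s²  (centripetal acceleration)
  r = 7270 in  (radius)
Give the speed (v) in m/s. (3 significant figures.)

Rearranging a = v²/r for v: v = √(a·r).
a = 42.0 ft/s² = 12.80 m/s²; r = 7270 in = 184.7 m.
v = 48.62 m/s

48.6 m/s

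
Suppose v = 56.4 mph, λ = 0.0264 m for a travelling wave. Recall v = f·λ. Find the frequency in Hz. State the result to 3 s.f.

955 Hz

Rearranging: f = v/λ.
v = 56.4 mph = 25.21 m/s; λ = 0.0264 m.
f = 955.0 Hz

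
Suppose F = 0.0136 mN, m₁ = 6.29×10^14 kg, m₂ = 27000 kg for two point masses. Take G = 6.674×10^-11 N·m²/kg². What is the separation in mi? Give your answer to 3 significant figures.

Rearranging: r = √(G·m₁m₂/F).
F = 0.0136 mN = 1.360×10^-5 N; m₁ = 6.29×10^14 kg; m₂ = 27000 kg; G = 6.674×10^-11 N·m²/kg².
r = 9.129×10^6 m
9.129×10^6 m × (1 mi / 1609 m) = 5673 mi

5670 mi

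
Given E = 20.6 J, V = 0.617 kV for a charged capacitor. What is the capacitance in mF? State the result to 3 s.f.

Rearranging E = ½C·V² for C: C = 2E/V².
E = 20.6 J; V = 0.617 kV = 617.0 V.
C = 1.082×10^-4 F
1.082×10^-4 F × (1 mF / 0.001000 F) = 0.1082 mF

0.108 mF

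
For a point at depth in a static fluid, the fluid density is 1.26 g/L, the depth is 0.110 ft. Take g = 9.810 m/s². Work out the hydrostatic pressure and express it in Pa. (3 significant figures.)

0.414 Pa

P is given directly by: P = ρgh.
ρ = 1.26 g/L = 1.260 kg/m³; h = 0.110 ft = 0.03353 m; g = 9.810 m/s².
P = 0.4144 Pa  (the unit combination reduces to kg/(m·s²) = Pa)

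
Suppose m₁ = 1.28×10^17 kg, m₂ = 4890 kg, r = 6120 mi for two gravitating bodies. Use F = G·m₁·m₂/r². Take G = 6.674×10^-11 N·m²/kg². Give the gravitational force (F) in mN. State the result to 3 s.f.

From Newton's law of gravitation: F = Gm₁m₂/r².
m₁ = 1.28×10^17 kg; m₂ = 4890 kg; r = 6120 mi = 9.849×10^6 m; G = 6.674×10^-11 N·m²/kg².
F = 4.306×10^-4 N
4.306×10^-4 N × (1 mN / 0.001000 N) = 0.4306 mN

0.431 mN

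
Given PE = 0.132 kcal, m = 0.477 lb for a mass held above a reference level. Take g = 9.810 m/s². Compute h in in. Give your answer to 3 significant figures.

10200 in

Rearranging: h = PE/(m·g).
PE = 0.132 kcal = 552.3 J; m = 0.477 lb = 0.2164 kg; g = 9.810 m/s².
h = 260.2 m
260.2 m × (1 in / 0.02540 m) = 10244 in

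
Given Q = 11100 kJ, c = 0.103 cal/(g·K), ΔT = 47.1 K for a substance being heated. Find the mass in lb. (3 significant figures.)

Solving Q = m·c·ΔT for m: m = Q/(c·ΔT).
Q = 11100 kJ = 1.110×10^7 J; c = 0.103 cal/(g·K) = 431.0 J/(kg·K); ΔT = 47.1 K.
m = 546.9 kg
546.9 kg × (1 lb / 0.4536 kg) = 1206 lb

1210 lb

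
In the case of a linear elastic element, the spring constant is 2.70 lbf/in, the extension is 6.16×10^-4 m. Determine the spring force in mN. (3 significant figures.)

F is given directly by: F = kx.
k = 2.70 lbf/in = 472.8 N/m; x = 6.16×10^-4 m.
F = 0.2913 N
0.2913 N × (1 mN / 0.001000 N) = 291.3 mN

291 mN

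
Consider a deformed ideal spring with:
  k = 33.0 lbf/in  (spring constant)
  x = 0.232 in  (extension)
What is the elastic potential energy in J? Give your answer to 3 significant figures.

0.100 J

U is given directly by: U = ½kx².
k = 33.0 lbf/in = 5779 N/m; x = 0.232 in = 0.005893 m.
U = 0.1003 J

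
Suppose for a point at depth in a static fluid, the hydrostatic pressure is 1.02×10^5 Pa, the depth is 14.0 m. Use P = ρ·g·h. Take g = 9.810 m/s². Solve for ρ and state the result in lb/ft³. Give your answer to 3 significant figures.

Rearranging P = ρ·g·h for ρ: ρ = P/(g·h).
P = 1.02×10^5 Pa; h = 14.0 m; g = 9.810 m/s².
ρ = 742.7 kg/m³
742.7 kg/m³ × (1 lb/ft³ / 16.02 kg/m³) = 46.36 lb/ft³

46.4 lb/ft³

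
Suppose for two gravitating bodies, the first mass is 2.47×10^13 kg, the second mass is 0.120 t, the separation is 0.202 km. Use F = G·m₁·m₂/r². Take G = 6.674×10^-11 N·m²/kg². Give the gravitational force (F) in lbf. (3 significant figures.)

Directly: F = Gm₁m₂/r².
m₁ = 2.47×10^13 kg; m₂ = 0.120 t = 120.0 kg; r = 0.202 km = 202.0 m; G = 6.674×10^-11 N·m²/kg².
F = 4.848 N
4.848 N × (1 lbf / 4.448 N) = 1.090 lbf

1.09 lbf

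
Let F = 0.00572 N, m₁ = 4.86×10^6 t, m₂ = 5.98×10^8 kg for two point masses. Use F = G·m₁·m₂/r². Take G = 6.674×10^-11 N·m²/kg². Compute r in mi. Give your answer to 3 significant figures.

114 mi

From Newton's law of gravitation: r = √(G·m₁m₂/F).
F = 0.00572 N; m₁ = 4.86×10^6 t = 4.860×10^9 kg; m₂ = 5.98×10^8 kg; G = 6.674×10^-11 N·m²/kg².
r = 1.841×10^5 m
1.841×10^5 m × (1 mi / 1609 m) = 114.4 mi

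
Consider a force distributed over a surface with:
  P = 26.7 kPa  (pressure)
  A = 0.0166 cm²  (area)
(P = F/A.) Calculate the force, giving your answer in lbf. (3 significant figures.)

0.00996 lbf

Rearranging: F = P·A.
P = 26.7 kPa = 26700 Pa; A = 0.0166 cm² = 1.660×10^-6 m².
F = 0.04432 N  (the unit combination reduces to kg·m/s² = N)
0.04432 N × (1 lbf / 4.448 N) = 0.009964 lbf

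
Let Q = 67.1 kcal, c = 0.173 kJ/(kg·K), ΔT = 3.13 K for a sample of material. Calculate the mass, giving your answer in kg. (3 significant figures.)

Rearranging Q = m·c·ΔT for m: m = Q/(c·ΔT).
Q = 67.1 kcal = 2.807×10^5 J; c = 0.173 kJ/(kg·K) = 173.0 J/(kg·K); ΔT = 3.13 K.
m = 518.5 kg

518 kg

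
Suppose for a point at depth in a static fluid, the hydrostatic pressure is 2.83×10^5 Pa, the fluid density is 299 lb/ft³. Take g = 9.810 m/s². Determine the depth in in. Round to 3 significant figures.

Rearranging P = ρ·g·h for h: h = P/(ρ·g).
P = 2.83×10^5 Pa; ρ = 299 lb/ft³ = 4790 kg/m³; g = 9.810 m/s².
h = 6.023 m
6.023 m × (1 in / 0.02540 m) = 237.1 in

237 in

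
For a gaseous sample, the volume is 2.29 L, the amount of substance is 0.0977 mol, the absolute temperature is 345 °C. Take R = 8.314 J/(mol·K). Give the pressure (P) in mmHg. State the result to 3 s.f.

From the ideal-gas law: P = nRT/V.
V = 2.29 L = 0.002290 m³; n = 0.0977 mol; T = 345 °C = 618.1 K; R = 8.314 J/(mol·K).
P = 2.193×10^5 Pa
2.193×10^5 Pa × (1 mmHg / 133.3 Pa) = 1645 mmHg

1640 mmHg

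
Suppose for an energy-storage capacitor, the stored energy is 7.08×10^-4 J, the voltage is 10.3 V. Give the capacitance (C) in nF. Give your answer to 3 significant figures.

Solving E = ½C·V² for C: C = 2E/V².
E = 7.08×10^-4 J; V = 10.3 V.
C = 1.335×10^-5 F
1.335×10^-5 F × (1 nF / 1.000×10^-9 F) = 13347 nF

13300 nF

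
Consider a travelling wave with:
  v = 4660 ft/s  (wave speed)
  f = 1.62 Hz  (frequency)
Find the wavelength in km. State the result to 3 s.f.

Rearranging: λ = v/f.
v = 4660 ft/s = 1420 m/s; f = 1.62 Hz.
λ = 876.8 m
876.8 m × (1 km / 1000 m) = 0.8768 km

0.877 km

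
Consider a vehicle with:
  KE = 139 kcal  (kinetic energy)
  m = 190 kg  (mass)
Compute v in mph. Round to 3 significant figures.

175 mph

Rearranging: v = √(2·KE/m).
KE = 139 kcal = 5.816×10^5 J; m = 190 kg.
v = 78.24 m/s
78.24 m/s × (1 mph / 0.4470 m/s) = 175.0 mph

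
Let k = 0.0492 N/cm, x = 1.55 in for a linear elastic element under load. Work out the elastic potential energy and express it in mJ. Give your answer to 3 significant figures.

U is given directly by: U = ½kx².
k = 0.0492 N/cm = 4.920 N/m; x = 1.55 in = 0.03937 m.
U = 0.003813 J
0.003813 J × (1 mJ / 0.001000 J) = 3.813 mJ

3.81 mJ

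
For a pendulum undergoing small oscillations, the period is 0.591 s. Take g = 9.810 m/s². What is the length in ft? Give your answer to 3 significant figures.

0.285 ft

Solving T = 2π√(L/g) for L: L = g·(T/2π)².
T = 0.591 s; g = 9.810 m/s².
L = 0.08679 m
0.08679 m × (1 ft / 0.3048 m) = 0.2848 ft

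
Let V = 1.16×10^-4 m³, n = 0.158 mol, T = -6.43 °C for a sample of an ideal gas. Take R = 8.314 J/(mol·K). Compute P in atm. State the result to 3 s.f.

29.8 atm

From the ideal-gas law: P = nRT/V.
V = 1.16×10^-4 m³; n = 0.158 mol; T = -6.43 °C = 266.7 K; R = 8.314 J/(mol·K).
P = 3.020×10^6 Pa  (the unit combination reduces to kg/(m·s²) = Pa)
3.020×10^6 Pa × (1 atm / 1.013×10^5 Pa) = 29.81 atm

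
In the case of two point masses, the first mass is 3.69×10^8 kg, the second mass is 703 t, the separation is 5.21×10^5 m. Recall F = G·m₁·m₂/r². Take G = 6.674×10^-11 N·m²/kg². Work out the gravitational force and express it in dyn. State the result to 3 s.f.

0.00638 dyn

Directly: F = Gm₁m₂/r².
m₁ = 3.69×10^8 kg; m₂ = 703 t = 7.030×10^5 kg; r = 5.21×10^5 m; G = 6.674×10^-11 N·m²/kg².
F = 6.378×10^-8 N  (the unit combination reduces to kg·m/s² = N)
6.378×10^-8 N × (1 dyn / 1.000×10^-5 N) = 0.006378 dyn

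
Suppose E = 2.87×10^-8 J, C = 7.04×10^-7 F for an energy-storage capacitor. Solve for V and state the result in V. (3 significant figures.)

Rearranging: V = √(2E/C).
E = 2.87×10^-8 J; C = 7.04×10^-7 F.
V = 0.2855 V  (the unit combination reduces to kg·m²/(A·s³) = V)

0.286 V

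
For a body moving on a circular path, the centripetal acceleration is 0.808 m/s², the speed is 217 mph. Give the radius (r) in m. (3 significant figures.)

Rearranging: r = v²/a.
a = 0.808 m/s²; v = 217 mph = 97.01 m/s.
r = 11647 m

11600 m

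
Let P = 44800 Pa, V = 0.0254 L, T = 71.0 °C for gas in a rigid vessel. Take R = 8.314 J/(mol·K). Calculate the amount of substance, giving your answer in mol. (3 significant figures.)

3.98×10^-4 mol

From the ideal-gas law: n = PV/(RT).
P = 44800 Pa; V = 0.0254 L = 2.540×10^-5 m³; T = 71.0 °C = 344.1 K; R = 8.314 J/(mol·K).
n = 3.977×10^-4 mol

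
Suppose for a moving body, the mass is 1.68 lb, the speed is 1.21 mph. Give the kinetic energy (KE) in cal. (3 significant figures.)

KE is given directly by: KE = ½mv².
m = 1.68 lb = 0.7620 kg; v = 1.21 mph = 0.5409 m/s.
KE = 0.1115 J
0.1115 J × (1 cal / 4.184 J) = 0.02665 cal

0.0266 cal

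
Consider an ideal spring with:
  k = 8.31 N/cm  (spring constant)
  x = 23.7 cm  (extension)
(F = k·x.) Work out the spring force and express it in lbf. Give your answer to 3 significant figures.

44.3 lbf

From Hooke's law: F = kx.
k = 8.31 N/cm = 831.0 N/m; x = 23.7 cm = 0.2370 m.
F = 196.9 N
196.9 N × (1 lbf / 4.448 N) = 44.28 lbf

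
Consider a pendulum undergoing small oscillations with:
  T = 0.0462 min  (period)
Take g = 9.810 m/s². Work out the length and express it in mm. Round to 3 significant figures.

1910 mm

Solving T = 2π√(L/g) for L: L = g·(T/2π)².
T = 0.0462 min = 2.772 s; g = 9.810 m/s².
L = 1.909 m
1.909 m × (1 mm / 0.001000 m) = 1909 mm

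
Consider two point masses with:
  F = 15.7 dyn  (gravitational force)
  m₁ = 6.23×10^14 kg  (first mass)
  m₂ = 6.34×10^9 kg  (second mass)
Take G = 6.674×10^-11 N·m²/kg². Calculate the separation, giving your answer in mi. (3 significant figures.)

8.05×10^5 mi

From Newton's law of gravitation: r = √(G·m₁m₂/F).
F = 15.7 dyn = 1.570×10^-4 N; m₁ = 6.23×10^14 kg; m₂ = 6.34×10^9 kg; G = 6.674×10^-11 N·m²/kg².
r = 1.296×10^9 m
1.296×10^9 m × (1 mi / 1609 m) = 8.052×10^5 mi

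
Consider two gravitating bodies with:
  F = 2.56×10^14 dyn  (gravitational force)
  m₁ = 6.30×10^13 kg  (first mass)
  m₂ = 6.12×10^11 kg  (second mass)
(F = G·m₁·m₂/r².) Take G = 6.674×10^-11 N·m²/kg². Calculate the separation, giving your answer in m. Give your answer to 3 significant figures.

1000 m

Rearranging: r = √(G·m₁m₂/F).
F = 2.56×10^14 dyn = 2.560×10^9 N; m₁ = 6.30×10^13 kg; m₂ = 6.12×10^11 kg; G = 6.674×10^-11 N·m²/kg².
r = 1003 m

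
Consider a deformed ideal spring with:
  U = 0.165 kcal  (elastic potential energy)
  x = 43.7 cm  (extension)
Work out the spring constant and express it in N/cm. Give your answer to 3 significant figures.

Solving U = ½k·x² for k: k = 2U/x².
U = 0.165 kcal = 690.4 J; x = 43.7 cm = 0.4370 m.
k = 7230 N/m
7230 N/m × (1 N/cm / 100.0 N/m) = 72.30 N/cm

72.3 N/cm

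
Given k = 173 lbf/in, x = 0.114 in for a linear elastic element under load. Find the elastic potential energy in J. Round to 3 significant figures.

Directly: U = ½kx².
k = 173 lbf/in = 30297 N/m; x = 0.114 in = 0.002896 m.
U = 0.1270 J

0.127 J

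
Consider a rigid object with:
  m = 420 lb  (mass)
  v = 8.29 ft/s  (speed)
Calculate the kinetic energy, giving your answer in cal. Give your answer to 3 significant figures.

Directly: KE = ½mv².
m = 420 lb = 190.5 kg; v = 8.29 ft/s = 2.527 m/s.
KE = 608.2 J  (the unit combination reduces to kg·m²/s² = J)
608.2 J × (1 cal / 4.184 J) = 145.4 cal

145 cal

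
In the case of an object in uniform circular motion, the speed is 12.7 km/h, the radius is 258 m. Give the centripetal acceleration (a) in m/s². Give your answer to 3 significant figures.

a is given directly by: a = v²/r.
v = 12.7 km/h = 3.528 m/s; r = 258 m.
a = 0.04824 m/s²

0.0482 m/s²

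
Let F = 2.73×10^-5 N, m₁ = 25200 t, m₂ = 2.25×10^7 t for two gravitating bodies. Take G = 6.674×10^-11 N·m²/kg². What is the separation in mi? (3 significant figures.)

Solving F = G·m₁·m₂/r² for r: r = √(G·m₁m₂/F).
F = 2.73×10^-5 N; m₁ = 25200 t = 2.520×10^7 kg; m₂ = 2.25×10^7 t = 2.250×10^10 kg; G = 6.674×10^-11 N·m²/kg².
r = 1.177×10^6 m
1.177×10^6 m × (1 mi / 1609 m) = 731.6 mi

732 mi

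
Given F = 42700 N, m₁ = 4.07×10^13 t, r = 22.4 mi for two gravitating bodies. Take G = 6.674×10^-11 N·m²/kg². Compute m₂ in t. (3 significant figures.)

Rearranging F = G·m₁·m₂/r² for m₂: m₂ = F·r²/(G·m₁).
F = 42700 N; m₁ = 4.07×10^13 t = 4.070×10^16 kg; r = 22.4 mi = 36049 m; G = 6.674×10^-11 N·m²/kg².
m₂ = 2.043×10^7 kg
2.043×10^7 kg × (1 t / 1000 kg) = 20429 t

20400 t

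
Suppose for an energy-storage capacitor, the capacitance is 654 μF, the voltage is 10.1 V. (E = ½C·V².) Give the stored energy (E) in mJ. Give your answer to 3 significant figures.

Directly: E = ½CV².
C = 654 μF = 6.540×10^-4 F; V = 10.1 V.
E = 0.03336 J
0.03336 J × (1 mJ / 0.001000 J) = 33.36 mJ

33.4 mJ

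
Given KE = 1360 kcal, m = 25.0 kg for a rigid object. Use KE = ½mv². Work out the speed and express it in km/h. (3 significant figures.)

Rearranging: v = √(2·KE/m).
KE = 1360 kcal = 5.690×10^6 J; m = 25.0 kg.
v = 674.7 m/s
674.7 m/s × (1 km/h / 0.2778 m/s) = 2429 km/h

2430 km/h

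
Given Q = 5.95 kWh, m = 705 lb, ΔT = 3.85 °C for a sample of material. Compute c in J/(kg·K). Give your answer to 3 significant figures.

Rearranging: c = Q/(m·ΔT).
Q = 5.95 kWh = 2.142×10^7 J; m = 705 lb = 319.8 kg; ΔT = 3.85 °C = 3.850 K.
c = 17398 J/(kg·K)

17400 J/(kg·K)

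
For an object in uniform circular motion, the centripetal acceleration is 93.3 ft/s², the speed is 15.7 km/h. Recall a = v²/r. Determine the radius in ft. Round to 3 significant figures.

2.19 ft

Rearranging: r = v²/a.
a = 93.3 ft/s² = 28.44 m/s²; v = 15.7 km/h = 4.361 m/s.
r = 0.6688 m
0.6688 m × (1 ft / 0.3048 m) = 2.194 ft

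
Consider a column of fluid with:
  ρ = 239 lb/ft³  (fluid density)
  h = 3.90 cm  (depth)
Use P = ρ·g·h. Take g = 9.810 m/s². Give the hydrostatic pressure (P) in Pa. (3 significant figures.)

1460 Pa

Directly: P = ρgh.
ρ = 239 lb/ft³ = 3828 kg/m³; h = 3.90 cm = 0.03900 m; g = 9.810 m/s².
P = 1465 Pa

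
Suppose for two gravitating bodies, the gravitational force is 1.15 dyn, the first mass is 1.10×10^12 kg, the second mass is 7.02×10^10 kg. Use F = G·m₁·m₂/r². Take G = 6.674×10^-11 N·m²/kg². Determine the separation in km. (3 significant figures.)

Rearranging F = G·m₁·m₂/r² for r: r = √(G·m₁m₂/F).
F = 1.15 dyn = 1.150×10^-5 N; m₁ = 1.10×10^12 kg; m₂ = 7.02×10^10 kg; G = 6.674×10^-11 N·m²/kg².
r = 6.694×10^8 m
6.694×10^8 m × (1 km / 1000 m) = 6.694×10^5 km

6.69×10^5 km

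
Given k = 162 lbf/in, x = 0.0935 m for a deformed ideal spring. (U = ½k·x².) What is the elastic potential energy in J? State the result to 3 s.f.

Directly: U = ½kx².
k = 162 lbf/in = 28371 N/m; x = 0.0935 m.
U = 124.0 J

124 J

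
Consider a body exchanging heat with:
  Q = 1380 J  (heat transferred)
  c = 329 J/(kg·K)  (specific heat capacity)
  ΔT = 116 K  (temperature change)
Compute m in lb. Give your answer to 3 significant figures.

0.0797 lb

Solving Q = m·c·ΔT for m: m = Q/(c·ΔT).
Q = 1380 J; c = 329 J/(kg·K); ΔT = 116 K.
m = 0.03616 kg
0.03616 kg × (1 lb / 0.4536 kg) = 0.07972 lb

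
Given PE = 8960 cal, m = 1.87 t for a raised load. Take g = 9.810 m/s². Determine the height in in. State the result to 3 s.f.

Solving PE = m·g·h for h: h = PE/(m·g).
PE = 8960 cal = 37489 J; m = 1.87 t = 1870 kg; g = 9.810 m/s².
h = 2.044 m
2.044 m × (1 in / 0.02540 m) = 80.46 in

80.5 in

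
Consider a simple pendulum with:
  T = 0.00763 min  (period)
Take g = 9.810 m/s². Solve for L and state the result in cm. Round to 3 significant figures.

5.21 cm

Rearranging: L = g·(T/2π)².
T = 0.00763 min = 0.4578 s; g = 9.810 m/s².
L = 0.05208 m
0.05208 m × (1 cm / 0.01000 m) = 5.208 cm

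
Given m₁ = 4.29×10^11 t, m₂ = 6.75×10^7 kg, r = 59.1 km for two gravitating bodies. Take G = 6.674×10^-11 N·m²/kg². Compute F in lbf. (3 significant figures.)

124 lbf

From Newton's law of gravitation: F = Gm₁m₂/r².
m₁ = 4.29×10^11 t = 4.290×10^14 kg; m₂ = 6.75×10^7 kg; r = 59.1 km = 59100 m; G = 6.674×10^-11 N·m²/kg².
F = 553.3 N
553.3 N × (1 lbf / 4.448 N) = 124.4 lbf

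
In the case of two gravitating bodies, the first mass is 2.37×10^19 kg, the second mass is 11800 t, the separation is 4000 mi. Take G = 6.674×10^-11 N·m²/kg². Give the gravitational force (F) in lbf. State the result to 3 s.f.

101 lbf

From Newton's law of gravitation: F = Gm₁m₂/r².
m₁ = 2.37×10^19 kg; m₂ = 11800 t = 1.180×10^7 kg; r = 4000 mi = 6.437×10^6 m; G = 6.674×10^-11 N·m²/kg².
F = 450.4 N  (the unit combination reduces to kg·m/s² = N)
450.4 N × (1 lbf / 4.448 N) = 101.3 lbf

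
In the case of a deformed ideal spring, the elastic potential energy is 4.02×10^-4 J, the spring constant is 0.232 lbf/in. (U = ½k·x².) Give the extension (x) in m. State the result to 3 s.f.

0.00445 m

Rearranging U = ½k·x² for x: x = √(2U/k).
U = 4.02×10^-4 J; k = 0.232 lbf/in = 40.63 N/m.
x = 0.004448 m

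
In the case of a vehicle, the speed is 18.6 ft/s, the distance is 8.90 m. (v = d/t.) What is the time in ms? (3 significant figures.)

1570 ms

Rearranging v = d/t for t: t = d/v.
v = 18.6 ft/s = 5.669 m/s; d = 8.90 m.
t = 1.570 s
1.570 s × (1 ms / 0.001000 s) = 1570 ms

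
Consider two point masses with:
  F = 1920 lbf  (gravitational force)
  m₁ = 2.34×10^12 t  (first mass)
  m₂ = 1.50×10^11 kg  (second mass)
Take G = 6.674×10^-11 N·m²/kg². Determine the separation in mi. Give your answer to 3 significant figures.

1030 mi

Rearranging: r = √(G·m₁m₂/F).
F = 1920 lbf = 8541 N; m₁ = 2.34×10^12 t = 2.340×10^15 kg; m₂ = 1.50×10^11 kg; G = 6.674×10^-11 N·m²/kg².
r = 1.656×10^6 m
1.656×10^6 m × (1 mi / 1609 m) = 1029 mi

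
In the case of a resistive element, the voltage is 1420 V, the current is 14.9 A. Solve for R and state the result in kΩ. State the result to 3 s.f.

0.0953 kΩ

Solving V = I·R for R: R = V/I.
V = 1420 V; I = 14.9 A.
R = 95.30 Ω
95.30 Ω × (1 kΩ / 1000 Ω) = 0.09530 kΩ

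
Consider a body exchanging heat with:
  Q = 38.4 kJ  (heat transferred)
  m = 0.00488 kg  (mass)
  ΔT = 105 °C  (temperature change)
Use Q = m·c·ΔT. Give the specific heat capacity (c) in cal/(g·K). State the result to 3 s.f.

17.9 cal/(g·K)

Solving Q = m·c·ΔT for c: c = Q/(m·ΔT).
Q = 38.4 kJ = 38400 J; m = 0.00488 kg; ΔT = 105 °C = 105.0 K.
c = 74941 J/(kg·K)
74941 J/(kg·K) × (1 cal/(g·K) / 4184 J/(kg·K)) = 17.91 cal/(g·K)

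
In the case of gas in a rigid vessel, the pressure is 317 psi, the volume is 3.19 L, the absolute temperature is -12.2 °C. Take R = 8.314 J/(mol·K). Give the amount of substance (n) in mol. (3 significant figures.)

3.21 mol

From the ideal-gas law: n = PV/(RT).
P = 317 psi = 2.186×10^6 Pa; V = 3.19 L = 0.003190 m³; T = -12.2 °C = 260.9 K; R = 8.314 J/(mol·K).
n = 3.214 mol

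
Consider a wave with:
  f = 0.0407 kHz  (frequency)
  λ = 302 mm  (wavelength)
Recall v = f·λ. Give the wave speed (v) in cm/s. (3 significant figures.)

1230 cm/s

v is given directly by: v = fλ.
f = 0.0407 kHz = 40.70 Hz; λ = 302 mm = 0.3020 m.
v = 12.29 m/s
12.29 m/s × (1 cm/s / 0.01000 m/s) = 1229 cm/s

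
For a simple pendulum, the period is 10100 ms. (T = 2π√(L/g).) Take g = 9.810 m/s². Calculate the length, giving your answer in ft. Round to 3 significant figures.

Rearranging T = 2π√(L/g) for L: L = g·(T/2π)².
T = 10100 ms = 10.10 s; g = 9.810 m/s².
L = 25.35 m
25.35 m × (1 ft / 0.3048 m) = 83.16 ft

83.2 ft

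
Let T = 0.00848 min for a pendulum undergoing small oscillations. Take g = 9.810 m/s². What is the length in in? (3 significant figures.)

Rearranging: L = g·(T/2π)².
T = 0.00848 min = 0.5088 s; g = 9.810 m/s².
L = 0.06433 m
0.06433 m × (1 in / 0.02540 m) = 2.533 in

2.53 in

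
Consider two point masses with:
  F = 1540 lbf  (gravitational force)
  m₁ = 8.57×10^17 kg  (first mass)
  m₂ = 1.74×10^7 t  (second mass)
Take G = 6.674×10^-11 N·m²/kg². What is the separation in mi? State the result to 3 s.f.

7490 mi

From Newton's law of gravitation: r = √(G·m₁m₂/F).
F = 1540 lbf = 6850 N; m₁ = 8.57×10^17 kg; m₂ = 1.74×10^7 t = 1.740×10^10 kg; G = 6.674×10^-11 N·m²/kg².
r = 1.205×10^7 m
1.205×10^7 m × (1 mi / 1609 m) = 7490 mi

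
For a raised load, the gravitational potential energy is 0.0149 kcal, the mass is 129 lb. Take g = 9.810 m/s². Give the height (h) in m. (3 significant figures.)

0.109 m

Rearranging: h = PE/(m·g).
PE = 0.0149 kcal = 62.34 J; m = 129 lb = 58.51 kg; g = 9.810 m/s².
h = 0.1086 m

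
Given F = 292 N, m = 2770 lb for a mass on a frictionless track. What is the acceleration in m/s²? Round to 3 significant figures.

0.232 m/s²

Rearranging: a = F/m.
F = 292 N; m = 2770 lb = 1256 kg.
a = 0.2324 m/s²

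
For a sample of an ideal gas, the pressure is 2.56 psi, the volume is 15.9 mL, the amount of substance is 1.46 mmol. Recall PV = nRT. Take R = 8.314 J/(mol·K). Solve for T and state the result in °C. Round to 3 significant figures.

-250 °C

From the ideal-gas law: T = PV/(nR).
P = 2.56 psi = 17651 Pa; V = 15.9 mL = 1.590×10^-5 m³; n = 1.46 mmol = 0.001460 mol; R = 8.314 J/(mol·K).
T = 23.12 K
23.12 K − 273.15 = -250.0 °C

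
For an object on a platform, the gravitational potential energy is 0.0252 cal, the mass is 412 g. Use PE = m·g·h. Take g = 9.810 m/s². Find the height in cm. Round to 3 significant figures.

Rearranging PE = m·g·h for h: h = PE/(m·g).
PE = 0.0252 cal = 0.1054 J; m = 412 g = 0.4120 kg; g = 9.810 m/s².
h = 0.02609 m
0.02609 m × (1 cm / 0.01000 m) = 2.609 cm

2.61 cm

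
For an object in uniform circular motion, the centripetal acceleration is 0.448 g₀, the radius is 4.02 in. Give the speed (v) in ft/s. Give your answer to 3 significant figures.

2.20 ft/s

Rearranging a = v²/r for v: v = √(a·r).
a = 0.448 g₀ = 4.393 m/s²; r = 4.02 in = 0.1021 m.
v = 0.6698 m/s
0.6698 m/s × (1 ft/s / 0.3048 m/s) = 2.197 ft/s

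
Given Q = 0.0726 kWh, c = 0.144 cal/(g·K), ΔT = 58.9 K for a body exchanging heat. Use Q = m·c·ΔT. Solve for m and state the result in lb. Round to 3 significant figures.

Rearranging Q = m·c·ΔT for m: m = Q/(c·ΔT).
Q = 0.0726 kWh = 2.614×10^5 J; c = 0.144 cal/(g·K) = 602.5 J/(kg·K); ΔT = 58.9 K.
m = 7.365 kg
7.365 kg × (1 lb / 0.4536 kg) = 16.24 lb

16.2 lb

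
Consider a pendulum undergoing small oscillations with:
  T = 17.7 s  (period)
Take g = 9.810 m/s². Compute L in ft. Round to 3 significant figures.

Rearranging: L = g·(T/2π)².
T = 17.7 s; g = 9.810 m/s².
L = 77.85 m
77.85 m × (1 ft / 0.3048 m) = 255.4 ft

255 ft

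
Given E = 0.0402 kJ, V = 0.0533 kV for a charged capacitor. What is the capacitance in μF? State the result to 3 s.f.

28300 μF

Rearranging: C = 2E/V².
E = 0.0402 kJ = 40.20 J; V = 0.0533 kV = 53.30 V.
C = 0.02830 F
0.02830 F × (1 μF / 1.000×10^-6 F) = 28301 μF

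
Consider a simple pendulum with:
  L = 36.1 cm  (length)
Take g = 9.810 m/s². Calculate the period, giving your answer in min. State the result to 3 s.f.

0.0201 min

Directly: T = 2π√(L/g).
L = 36.1 cm = 0.3610 m; g = 9.810 m/s².
T = 1.205 s
1.205 s × (1 min / 60.00 s) = 0.02009 min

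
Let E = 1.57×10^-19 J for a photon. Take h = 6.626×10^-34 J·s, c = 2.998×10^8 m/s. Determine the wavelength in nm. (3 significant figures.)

1270 nm

Solving E = h·c/λ for λ: λ = hc/E.
E = 1.57×10^-19 J; h = 6.626×10^-34 J·s; c = 2.998×10^8 m/s.
λ = 1.265×10^-6 m
1.265×10^-6 m × (1 nm / 1.000×10^-9 m) = 1265 nm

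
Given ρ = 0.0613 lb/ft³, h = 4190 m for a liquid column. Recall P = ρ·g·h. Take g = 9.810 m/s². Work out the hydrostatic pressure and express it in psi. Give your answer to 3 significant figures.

P is given directly by: P = ρgh.
ρ = 0.0613 lb/ft³ = 0.9819 kg/m³; h = 4190 m; g = 9.810 m/s².
P = 40361 Pa
40361 Pa × (1 psi / 6895 Pa) = 5.854 psi

5.85 psi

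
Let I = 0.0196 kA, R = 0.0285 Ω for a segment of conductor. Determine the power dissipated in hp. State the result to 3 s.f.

Directly: P = I²R.
I = 0.0196 kA = 19.60 A; R = 0.0285 Ω.
P = 10.95 W
10.95 W × (1 hp / 745.7 W) = 0.01468 hp

0.0147 hp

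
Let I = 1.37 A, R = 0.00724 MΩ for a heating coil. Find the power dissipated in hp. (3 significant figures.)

Directly: P = I²R.
I = 1.37 A; R = 0.00724 MΩ = 7240 Ω.
P = 13589 W  (the unit combination reduces to kg·m²/s³ = W)
13589 W × (1 hp / 745.7 W) = 18.22 hp

18.2 hp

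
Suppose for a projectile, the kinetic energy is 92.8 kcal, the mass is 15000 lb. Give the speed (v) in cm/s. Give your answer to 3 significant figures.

1070 cm/s

Solving KE = ½mv² for v: v = √(2·KE/m).
KE = 92.8 kcal = 3.883×10^5 J; m = 15000 lb = 6804 kg.
v = 10.68 m/s
10.68 m/s × (1 cm/s / 0.01000 m/s) = 1068 cm/s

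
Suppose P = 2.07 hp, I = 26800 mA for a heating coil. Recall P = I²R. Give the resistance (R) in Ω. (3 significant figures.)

2.15 Ω

Solving P = I²R for R: R = P/I².
P = 2.07 hp = 1544 W; I = 26800 mA = 26.80 A.
R = 2.149 Ω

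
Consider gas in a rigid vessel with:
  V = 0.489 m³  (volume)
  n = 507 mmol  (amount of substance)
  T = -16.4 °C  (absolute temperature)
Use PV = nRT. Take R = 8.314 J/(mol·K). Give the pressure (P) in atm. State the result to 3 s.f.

Directly: P = nRT/V.
V = 0.489 m³; n = 507 mmol = 0.5070 mol; T = -16.4 °C = 256.8 K; R = 8.314 J/(mol·K).
P = 2213 Pa
2213 Pa × (1 atm / 1.013×10^5 Pa) = 0.02184 atm

0.0218 atm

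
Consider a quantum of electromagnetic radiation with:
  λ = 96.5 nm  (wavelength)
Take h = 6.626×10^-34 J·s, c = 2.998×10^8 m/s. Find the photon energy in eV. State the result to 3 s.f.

E is given directly by: E = hc/λ.
λ = 96.5 nm = 9.650×10^-8 m; h = 6.626×10^-34 J·s; c = 2.998×10^8 m/s.
E = 2.059×10^-18 J
2.059×10^-18 J × (1 eV / 1.602×10^-19 J) = 12.85 eV

12.8 eV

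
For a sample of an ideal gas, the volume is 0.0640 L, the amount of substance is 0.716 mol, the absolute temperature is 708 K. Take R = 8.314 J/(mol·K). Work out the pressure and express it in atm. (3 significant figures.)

Directly: P = nRT/V.
V = 0.0640 L = 6.400×10^-5 m³; n = 0.716 mol; T = 708 K; R = 8.314 J/(mol·K).
P = 6.585×10^7 Pa
6.585×10^7 Pa × (1 atm / 1.013×10^5 Pa) = 649.9 atm

650 atm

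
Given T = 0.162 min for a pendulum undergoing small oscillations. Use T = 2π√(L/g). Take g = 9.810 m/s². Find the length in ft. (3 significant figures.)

Rearranging T = 2π√(L/g) for L: L = g·(T/2π)².
T = 0.162 min = 9.720 s; g = 9.810 m/s².
L = 23.48 m
23.48 m × (1 ft / 0.3048 m) = 77.02 ft

77.0 ft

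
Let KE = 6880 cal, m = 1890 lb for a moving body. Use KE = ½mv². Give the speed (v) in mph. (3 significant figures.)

Solving KE = ½mv² for v: v = √(2·KE/m).
KE = 6880 cal = 28786 J; m = 1890 lb = 857.3 kg.
v = 8.195 m/s
8.195 m/s × (1 mph / 0.4470 m/s) = 18.33 mph

18.3 mph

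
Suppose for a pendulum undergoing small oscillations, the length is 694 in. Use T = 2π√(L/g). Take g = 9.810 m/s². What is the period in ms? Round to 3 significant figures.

Directly: T = 2π√(L/g).
L = 694 in = 17.63 m; g = 9.810 m/s².
T = 8.423 s
8.423 s × (1 ms / 0.001000 s) = 8423 ms

8420 ms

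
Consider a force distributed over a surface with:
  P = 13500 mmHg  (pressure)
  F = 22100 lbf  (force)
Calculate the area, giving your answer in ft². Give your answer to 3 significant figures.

Rearranging P = F/A for A: A = F/P.
P = 13500 mmHg = 1.800×10^6 Pa; F = 22100 lbf = 98306 N.
A = 0.05462 m²
0.05462 m² × (1 ft² / 0.09290 m²) = 0.5879 ft²

0.588 ft²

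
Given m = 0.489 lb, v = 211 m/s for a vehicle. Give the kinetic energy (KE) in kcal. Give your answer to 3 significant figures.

1.18 kcal

Directly: KE = ½mv².
m = 0.489 lb = 0.2218 kg; v = 211 m/s.
KE = 4938 J
4938 J × (1 kcal / 4184 J) = 1.180 kcal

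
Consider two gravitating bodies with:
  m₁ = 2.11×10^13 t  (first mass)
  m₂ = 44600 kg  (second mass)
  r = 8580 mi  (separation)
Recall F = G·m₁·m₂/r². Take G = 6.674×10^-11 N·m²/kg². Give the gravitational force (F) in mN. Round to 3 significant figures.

Directly: F = Gm₁m₂/r².
m₁ = 2.11×10^13 t = 2.110×10^16 kg; m₂ = 44600 kg; r = 8580 mi = 1.381×10^7 m; G = 6.674×10^-11 N·m²/kg².
F = 3.294×10^-4 N
3.294×10^-4 N × (1 mN / 0.001000 N) = 0.3294 mN

0.329 mN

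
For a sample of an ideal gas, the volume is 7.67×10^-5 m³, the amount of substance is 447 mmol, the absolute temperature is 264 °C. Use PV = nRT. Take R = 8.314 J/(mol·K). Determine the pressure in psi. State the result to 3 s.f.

From the ideal-gas law: P = nRT/V.
V = 7.67×10^-5 m³; n = 447 mmol = 0.4470 mol; T = 264 °C = 537.1 K; R = 8.314 J/(mol·K).
P = 2.603×10^7 Pa
2.603×10^7 Pa × (1 psi / 6895 Pa) = 3775 psi

3770 psi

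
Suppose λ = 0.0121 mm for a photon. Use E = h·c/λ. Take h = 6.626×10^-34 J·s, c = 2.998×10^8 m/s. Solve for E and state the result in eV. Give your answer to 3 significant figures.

0.102 eV

E is given directly by: E = hc/λ.
λ = 0.0121 mm = 1.210×10^-5 m; h = 6.626×10^-34 J·s; c = 2.998×10^8 m/s.
E = 1.642×10^-20 J
1.642×10^-20 J × (1 eV / 1.602×10^-19 J) = 0.1025 eV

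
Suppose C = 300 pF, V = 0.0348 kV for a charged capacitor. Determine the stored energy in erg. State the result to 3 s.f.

1.82 erg

Directly: E = ½CV².
C = 300 pF = 3.000×10^-10 F; V = 0.0348 kV = 34.80 V.
E = 1.817×10^-7 J
1.817×10^-7 J × (1 erg / 1.000×10^-7 J) = 1.817 erg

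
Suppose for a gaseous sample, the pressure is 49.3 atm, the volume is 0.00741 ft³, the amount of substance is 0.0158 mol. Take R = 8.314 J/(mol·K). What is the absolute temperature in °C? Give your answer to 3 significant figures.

7710 °C

Rearranging: T = PV/(nR).
P = 49.3 atm = 4.995×10^6 Pa; V = 0.00741 ft³ = 2.098×10^-4 m³; n = 0.0158 mol; R = 8.314 J/(mol·K).
T = 7979 K
7979 K − 273.15 = 7706 °C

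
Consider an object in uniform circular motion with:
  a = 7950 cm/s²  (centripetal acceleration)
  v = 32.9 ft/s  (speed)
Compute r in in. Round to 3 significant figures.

Solving a = v²/r for r: r = v²/a.
a = 7950 cm/s² = 79.50 m/s²; v = 32.9 ft/s = 10.03 m/s.
r = 1.265 m
1.265 m × (1 in / 0.02540 m) = 49.80 in

49.8 in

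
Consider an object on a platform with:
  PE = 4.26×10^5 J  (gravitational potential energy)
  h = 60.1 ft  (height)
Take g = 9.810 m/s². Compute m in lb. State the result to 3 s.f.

Rearranging: m = PE/(g·h).
PE = 4.26×10^5 J; h = 60.1 ft = 18.32 m; g = 9.810 m/s².
m = 2371 kg
2371 kg × (1 lb / 0.4536 kg) = 5226 lb

5230 lb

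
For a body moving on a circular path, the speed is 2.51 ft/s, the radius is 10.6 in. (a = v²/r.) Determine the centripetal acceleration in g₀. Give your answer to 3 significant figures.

0.222 g₀

a is given directly by: a = v²/r.
v = 2.51 ft/s = 0.7650 m/s; r = 10.6 in = 0.2692 m.
a = 2.174 m/s²
2.174 m/s² × (1 g₀ / 9.807 m/s²) = 0.2217 g₀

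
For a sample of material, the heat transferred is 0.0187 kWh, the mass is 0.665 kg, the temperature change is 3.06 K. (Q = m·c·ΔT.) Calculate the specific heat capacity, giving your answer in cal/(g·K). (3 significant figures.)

Solving Q = m·c·ΔT for c: c = Q/(m·ΔT).
Q = 0.0187 kWh = 67320 J; m = 0.665 kg; ΔT = 3.06 K.
c = 33083 J/(kg·K)
33083 J/(kg·K) × (1 cal/(g·K) / 4184 J/(kg·K)) = 7.907 cal/(g·K)

7.91 cal/(g·K)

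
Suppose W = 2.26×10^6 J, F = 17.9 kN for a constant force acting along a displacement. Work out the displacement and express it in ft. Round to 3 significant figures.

414 ft

Rearranging W = F·d for d: d = W/F.
W = 2.26×10^6 J; F = 17.9 kN = 17900 N.
d = 126.3 m
126.3 m × (1 ft / 0.3048 m) = 414.2 ft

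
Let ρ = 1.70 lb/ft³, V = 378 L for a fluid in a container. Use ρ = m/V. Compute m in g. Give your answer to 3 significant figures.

10300 g

Solving ρ = m/V for m: m = ρV.
ρ = 1.70 lb/ft³ = 27.23 kg/m³; V = 378 L = 0.3780 m³.
m = 10.29 kg
10.29 kg × (1 g / 0.001000 kg) = 10293 g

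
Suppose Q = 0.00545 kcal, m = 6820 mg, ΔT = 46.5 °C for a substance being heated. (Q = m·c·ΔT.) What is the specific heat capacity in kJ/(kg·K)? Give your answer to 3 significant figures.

0.0719 kJ/(kg·K)

Rearranging: c = Q/(m·ΔT).
Q = 0.00545 kcal = 22.80 J; m = 6820 mg = 0.006820 kg; ΔT = 46.5 °C = 46.50 K.
c = 71.90 J/(kg·K)
71.90 J/(kg·K) × (1 kJ/(kg·K) / 1000 J/(kg·K)) = 0.07190 kJ/(kg·K)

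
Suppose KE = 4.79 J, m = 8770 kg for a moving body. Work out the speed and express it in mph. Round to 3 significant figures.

Rearranging: v = √(2·KE/m).
KE = 4.79 J; m = 8770 kg.
v = 0.03305 m/s
0.03305 m/s × (1 mph / 0.4470 m/s) = 0.07393 mph

0.0739 mph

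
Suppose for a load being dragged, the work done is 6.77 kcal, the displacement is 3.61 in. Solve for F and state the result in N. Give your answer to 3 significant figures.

3.09×10^5 N

Rearranging W = F·d for F: F = W/d.
W = 6.77 kcal = 28326 J; d = 3.61 in = 0.09169 m.
F = 3.089×10^5 N  (the unit combination reduces to kg·m/s² = N)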